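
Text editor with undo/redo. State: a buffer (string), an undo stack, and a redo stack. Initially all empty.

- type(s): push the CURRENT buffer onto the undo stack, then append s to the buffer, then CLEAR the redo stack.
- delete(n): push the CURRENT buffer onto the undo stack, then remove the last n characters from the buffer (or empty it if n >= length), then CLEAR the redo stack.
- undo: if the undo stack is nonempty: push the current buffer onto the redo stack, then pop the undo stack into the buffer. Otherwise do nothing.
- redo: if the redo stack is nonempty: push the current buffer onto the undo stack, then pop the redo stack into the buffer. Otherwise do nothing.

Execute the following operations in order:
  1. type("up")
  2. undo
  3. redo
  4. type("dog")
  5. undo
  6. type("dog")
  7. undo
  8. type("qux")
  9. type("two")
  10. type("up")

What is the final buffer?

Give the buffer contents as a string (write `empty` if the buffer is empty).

Answer: upquxtwoup

Derivation:
After op 1 (type): buf='up' undo_depth=1 redo_depth=0
After op 2 (undo): buf='(empty)' undo_depth=0 redo_depth=1
After op 3 (redo): buf='up' undo_depth=1 redo_depth=0
After op 4 (type): buf='updog' undo_depth=2 redo_depth=0
After op 5 (undo): buf='up' undo_depth=1 redo_depth=1
After op 6 (type): buf='updog' undo_depth=2 redo_depth=0
After op 7 (undo): buf='up' undo_depth=1 redo_depth=1
After op 8 (type): buf='upqux' undo_depth=2 redo_depth=0
After op 9 (type): buf='upquxtwo' undo_depth=3 redo_depth=0
After op 10 (type): buf='upquxtwoup' undo_depth=4 redo_depth=0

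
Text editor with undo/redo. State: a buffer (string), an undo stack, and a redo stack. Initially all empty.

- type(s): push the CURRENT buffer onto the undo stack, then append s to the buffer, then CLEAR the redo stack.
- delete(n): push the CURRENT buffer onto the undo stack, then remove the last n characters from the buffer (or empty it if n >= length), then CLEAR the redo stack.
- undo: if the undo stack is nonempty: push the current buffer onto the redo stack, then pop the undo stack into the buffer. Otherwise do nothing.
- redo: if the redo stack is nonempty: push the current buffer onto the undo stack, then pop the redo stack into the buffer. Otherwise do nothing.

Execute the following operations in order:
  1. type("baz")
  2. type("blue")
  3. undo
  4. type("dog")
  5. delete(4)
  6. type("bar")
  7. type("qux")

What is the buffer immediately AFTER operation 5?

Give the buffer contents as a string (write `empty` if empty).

After op 1 (type): buf='baz' undo_depth=1 redo_depth=0
After op 2 (type): buf='bazblue' undo_depth=2 redo_depth=0
After op 3 (undo): buf='baz' undo_depth=1 redo_depth=1
After op 4 (type): buf='bazdog' undo_depth=2 redo_depth=0
After op 5 (delete): buf='ba' undo_depth=3 redo_depth=0

Answer: ba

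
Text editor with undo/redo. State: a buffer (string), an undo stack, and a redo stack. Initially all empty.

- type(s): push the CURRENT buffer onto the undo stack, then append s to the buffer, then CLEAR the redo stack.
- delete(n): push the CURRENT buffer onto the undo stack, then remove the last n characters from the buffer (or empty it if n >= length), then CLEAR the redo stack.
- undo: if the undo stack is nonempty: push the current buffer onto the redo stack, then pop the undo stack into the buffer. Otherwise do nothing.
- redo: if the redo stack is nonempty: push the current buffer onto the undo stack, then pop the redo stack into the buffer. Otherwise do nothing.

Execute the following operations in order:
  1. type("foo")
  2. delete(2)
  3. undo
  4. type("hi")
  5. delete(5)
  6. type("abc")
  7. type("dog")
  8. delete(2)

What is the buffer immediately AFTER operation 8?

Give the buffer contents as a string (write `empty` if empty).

Answer: abcd

Derivation:
After op 1 (type): buf='foo' undo_depth=1 redo_depth=0
After op 2 (delete): buf='f' undo_depth=2 redo_depth=0
After op 3 (undo): buf='foo' undo_depth=1 redo_depth=1
After op 4 (type): buf='foohi' undo_depth=2 redo_depth=0
After op 5 (delete): buf='(empty)' undo_depth=3 redo_depth=0
After op 6 (type): buf='abc' undo_depth=4 redo_depth=0
After op 7 (type): buf='abcdog' undo_depth=5 redo_depth=0
After op 8 (delete): buf='abcd' undo_depth=6 redo_depth=0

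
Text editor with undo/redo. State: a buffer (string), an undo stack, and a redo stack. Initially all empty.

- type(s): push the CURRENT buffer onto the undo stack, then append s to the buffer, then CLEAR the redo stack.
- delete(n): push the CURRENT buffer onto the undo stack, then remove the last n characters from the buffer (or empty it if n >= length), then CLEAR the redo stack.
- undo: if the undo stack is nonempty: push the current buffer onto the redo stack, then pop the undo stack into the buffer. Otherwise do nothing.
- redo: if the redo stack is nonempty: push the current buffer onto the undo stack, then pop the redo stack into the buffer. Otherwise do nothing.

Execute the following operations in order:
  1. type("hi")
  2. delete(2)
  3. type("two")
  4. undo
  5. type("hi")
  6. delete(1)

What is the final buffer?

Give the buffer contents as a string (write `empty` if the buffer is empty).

Answer: h

Derivation:
After op 1 (type): buf='hi' undo_depth=1 redo_depth=0
After op 2 (delete): buf='(empty)' undo_depth=2 redo_depth=0
After op 3 (type): buf='two' undo_depth=3 redo_depth=0
After op 4 (undo): buf='(empty)' undo_depth=2 redo_depth=1
After op 5 (type): buf='hi' undo_depth=3 redo_depth=0
After op 6 (delete): buf='h' undo_depth=4 redo_depth=0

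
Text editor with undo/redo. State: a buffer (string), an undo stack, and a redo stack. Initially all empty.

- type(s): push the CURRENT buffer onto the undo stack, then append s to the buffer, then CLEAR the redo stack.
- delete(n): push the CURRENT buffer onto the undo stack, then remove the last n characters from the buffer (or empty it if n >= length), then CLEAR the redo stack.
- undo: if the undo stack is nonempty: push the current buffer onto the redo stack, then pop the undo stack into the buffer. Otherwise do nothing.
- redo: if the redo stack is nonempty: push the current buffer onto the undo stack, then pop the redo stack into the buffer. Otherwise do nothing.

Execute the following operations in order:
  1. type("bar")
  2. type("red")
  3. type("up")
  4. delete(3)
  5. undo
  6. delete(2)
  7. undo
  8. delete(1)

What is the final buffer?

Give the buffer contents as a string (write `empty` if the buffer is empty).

After op 1 (type): buf='bar' undo_depth=1 redo_depth=0
After op 2 (type): buf='barred' undo_depth=2 redo_depth=0
After op 3 (type): buf='barredup' undo_depth=3 redo_depth=0
After op 4 (delete): buf='barre' undo_depth=4 redo_depth=0
After op 5 (undo): buf='barredup' undo_depth=3 redo_depth=1
After op 6 (delete): buf='barred' undo_depth=4 redo_depth=0
After op 7 (undo): buf='barredup' undo_depth=3 redo_depth=1
After op 8 (delete): buf='barredu' undo_depth=4 redo_depth=0

Answer: barredu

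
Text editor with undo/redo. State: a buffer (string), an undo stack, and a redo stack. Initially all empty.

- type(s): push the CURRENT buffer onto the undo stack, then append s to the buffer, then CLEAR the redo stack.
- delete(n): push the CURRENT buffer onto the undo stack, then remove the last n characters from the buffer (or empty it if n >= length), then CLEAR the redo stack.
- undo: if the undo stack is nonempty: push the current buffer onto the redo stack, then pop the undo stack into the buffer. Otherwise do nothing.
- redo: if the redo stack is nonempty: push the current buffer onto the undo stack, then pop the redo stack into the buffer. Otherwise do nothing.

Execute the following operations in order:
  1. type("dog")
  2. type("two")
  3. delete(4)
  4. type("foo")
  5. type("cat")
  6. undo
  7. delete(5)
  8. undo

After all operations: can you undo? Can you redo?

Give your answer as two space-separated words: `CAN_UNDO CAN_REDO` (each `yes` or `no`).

Answer: yes yes

Derivation:
After op 1 (type): buf='dog' undo_depth=1 redo_depth=0
After op 2 (type): buf='dogtwo' undo_depth=2 redo_depth=0
After op 3 (delete): buf='do' undo_depth=3 redo_depth=0
After op 4 (type): buf='dofoo' undo_depth=4 redo_depth=0
After op 5 (type): buf='dofoocat' undo_depth=5 redo_depth=0
After op 6 (undo): buf='dofoo' undo_depth=4 redo_depth=1
After op 7 (delete): buf='(empty)' undo_depth=5 redo_depth=0
After op 8 (undo): buf='dofoo' undo_depth=4 redo_depth=1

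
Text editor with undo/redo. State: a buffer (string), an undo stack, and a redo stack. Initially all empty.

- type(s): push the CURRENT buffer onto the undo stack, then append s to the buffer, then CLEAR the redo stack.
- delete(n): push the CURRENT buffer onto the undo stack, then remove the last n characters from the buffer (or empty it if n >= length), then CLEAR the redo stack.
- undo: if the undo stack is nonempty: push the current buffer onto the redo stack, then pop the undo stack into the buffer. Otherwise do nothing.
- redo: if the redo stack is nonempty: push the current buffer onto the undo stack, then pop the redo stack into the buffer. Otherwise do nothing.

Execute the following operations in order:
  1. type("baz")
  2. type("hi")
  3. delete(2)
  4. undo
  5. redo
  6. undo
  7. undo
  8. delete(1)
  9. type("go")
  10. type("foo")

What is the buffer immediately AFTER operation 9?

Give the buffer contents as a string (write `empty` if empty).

After op 1 (type): buf='baz' undo_depth=1 redo_depth=0
After op 2 (type): buf='bazhi' undo_depth=2 redo_depth=0
After op 3 (delete): buf='baz' undo_depth=3 redo_depth=0
After op 4 (undo): buf='bazhi' undo_depth=2 redo_depth=1
After op 5 (redo): buf='baz' undo_depth=3 redo_depth=0
After op 6 (undo): buf='bazhi' undo_depth=2 redo_depth=1
After op 7 (undo): buf='baz' undo_depth=1 redo_depth=2
After op 8 (delete): buf='ba' undo_depth=2 redo_depth=0
After op 9 (type): buf='bago' undo_depth=3 redo_depth=0

Answer: bago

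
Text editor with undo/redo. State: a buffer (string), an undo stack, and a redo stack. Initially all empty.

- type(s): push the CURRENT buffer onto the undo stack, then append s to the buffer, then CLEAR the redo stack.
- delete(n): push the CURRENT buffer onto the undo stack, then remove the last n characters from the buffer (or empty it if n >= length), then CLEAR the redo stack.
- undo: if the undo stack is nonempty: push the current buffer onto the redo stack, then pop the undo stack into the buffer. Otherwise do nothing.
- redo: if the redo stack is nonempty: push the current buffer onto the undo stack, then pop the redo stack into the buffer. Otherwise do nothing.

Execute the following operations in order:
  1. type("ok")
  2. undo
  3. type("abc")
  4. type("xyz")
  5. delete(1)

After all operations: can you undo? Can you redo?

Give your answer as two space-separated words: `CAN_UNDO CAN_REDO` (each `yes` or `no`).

Answer: yes no

Derivation:
After op 1 (type): buf='ok' undo_depth=1 redo_depth=0
After op 2 (undo): buf='(empty)' undo_depth=0 redo_depth=1
After op 3 (type): buf='abc' undo_depth=1 redo_depth=0
After op 4 (type): buf='abcxyz' undo_depth=2 redo_depth=0
After op 5 (delete): buf='abcxy' undo_depth=3 redo_depth=0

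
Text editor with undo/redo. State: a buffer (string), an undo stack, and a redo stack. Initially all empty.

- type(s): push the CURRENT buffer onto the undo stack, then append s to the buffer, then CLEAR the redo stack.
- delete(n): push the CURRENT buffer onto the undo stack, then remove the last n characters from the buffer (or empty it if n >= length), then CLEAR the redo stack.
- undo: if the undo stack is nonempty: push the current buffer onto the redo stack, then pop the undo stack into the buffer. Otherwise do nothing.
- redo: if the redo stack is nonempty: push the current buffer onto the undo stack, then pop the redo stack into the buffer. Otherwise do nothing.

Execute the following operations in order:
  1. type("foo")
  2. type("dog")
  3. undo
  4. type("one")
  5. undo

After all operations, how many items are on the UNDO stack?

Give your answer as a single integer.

Answer: 1

Derivation:
After op 1 (type): buf='foo' undo_depth=1 redo_depth=0
After op 2 (type): buf='foodog' undo_depth=2 redo_depth=0
After op 3 (undo): buf='foo' undo_depth=1 redo_depth=1
After op 4 (type): buf='fooone' undo_depth=2 redo_depth=0
After op 5 (undo): buf='foo' undo_depth=1 redo_depth=1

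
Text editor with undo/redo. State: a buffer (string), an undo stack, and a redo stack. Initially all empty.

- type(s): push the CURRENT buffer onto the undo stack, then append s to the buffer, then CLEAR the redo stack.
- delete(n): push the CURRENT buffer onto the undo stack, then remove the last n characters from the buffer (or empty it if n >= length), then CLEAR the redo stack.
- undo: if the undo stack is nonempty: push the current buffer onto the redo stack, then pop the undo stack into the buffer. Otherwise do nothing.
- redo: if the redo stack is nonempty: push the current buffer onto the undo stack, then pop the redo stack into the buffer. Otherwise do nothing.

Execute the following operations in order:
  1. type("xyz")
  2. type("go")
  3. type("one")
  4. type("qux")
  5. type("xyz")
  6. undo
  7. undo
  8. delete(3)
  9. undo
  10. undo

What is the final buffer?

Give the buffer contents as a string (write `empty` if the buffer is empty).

After op 1 (type): buf='xyz' undo_depth=1 redo_depth=0
After op 2 (type): buf='xyzgo' undo_depth=2 redo_depth=0
After op 3 (type): buf='xyzgoone' undo_depth=3 redo_depth=0
After op 4 (type): buf='xyzgoonequx' undo_depth=4 redo_depth=0
After op 5 (type): buf='xyzgoonequxxyz' undo_depth=5 redo_depth=0
After op 6 (undo): buf='xyzgoonequx' undo_depth=4 redo_depth=1
After op 7 (undo): buf='xyzgoone' undo_depth=3 redo_depth=2
After op 8 (delete): buf='xyzgo' undo_depth=4 redo_depth=0
After op 9 (undo): buf='xyzgoone' undo_depth=3 redo_depth=1
After op 10 (undo): buf='xyzgo' undo_depth=2 redo_depth=2

Answer: xyzgo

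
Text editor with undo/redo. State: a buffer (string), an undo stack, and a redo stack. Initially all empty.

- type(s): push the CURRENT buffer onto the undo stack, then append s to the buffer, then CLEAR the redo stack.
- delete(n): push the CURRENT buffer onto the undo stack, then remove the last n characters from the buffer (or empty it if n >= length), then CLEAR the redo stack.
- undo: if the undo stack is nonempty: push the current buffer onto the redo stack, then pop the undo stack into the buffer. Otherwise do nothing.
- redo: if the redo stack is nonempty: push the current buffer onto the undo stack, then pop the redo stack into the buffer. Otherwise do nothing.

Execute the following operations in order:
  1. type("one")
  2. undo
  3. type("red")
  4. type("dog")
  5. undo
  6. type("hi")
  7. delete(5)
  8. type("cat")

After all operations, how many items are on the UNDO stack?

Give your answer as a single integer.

Answer: 4

Derivation:
After op 1 (type): buf='one' undo_depth=1 redo_depth=0
After op 2 (undo): buf='(empty)' undo_depth=0 redo_depth=1
After op 3 (type): buf='red' undo_depth=1 redo_depth=0
After op 4 (type): buf='reddog' undo_depth=2 redo_depth=0
After op 5 (undo): buf='red' undo_depth=1 redo_depth=1
After op 6 (type): buf='redhi' undo_depth=2 redo_depth=0
After op 7 (delete): buf='(empty)' undo_depth=3 redo_depth=0
After op 8 (type): buf='cat' undo_depth=4 redo_depth=0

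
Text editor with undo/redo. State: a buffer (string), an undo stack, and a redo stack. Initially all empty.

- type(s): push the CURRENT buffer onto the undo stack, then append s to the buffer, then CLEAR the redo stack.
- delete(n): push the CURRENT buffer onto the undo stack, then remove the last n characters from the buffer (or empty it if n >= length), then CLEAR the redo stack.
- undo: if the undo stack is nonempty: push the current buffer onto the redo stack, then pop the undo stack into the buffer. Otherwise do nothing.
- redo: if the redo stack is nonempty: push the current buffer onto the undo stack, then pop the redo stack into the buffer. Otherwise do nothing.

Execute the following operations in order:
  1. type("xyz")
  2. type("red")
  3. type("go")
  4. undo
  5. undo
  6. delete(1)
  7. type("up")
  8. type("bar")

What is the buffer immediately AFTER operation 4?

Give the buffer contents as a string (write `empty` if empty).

Answer: xyzred

Derivation:
After op 1 (type): buf='xyz' undo_depth=1 redo_depth=0
After op 2 (type): buf='xyzred' undo_depth=2 redo_depth=0
After op 3 (type): buf='xyzredgo' undo_depth=3 redo_depth=0
After op 4 (undo): buf='xyzred' undo_depth=2 redo_depth=1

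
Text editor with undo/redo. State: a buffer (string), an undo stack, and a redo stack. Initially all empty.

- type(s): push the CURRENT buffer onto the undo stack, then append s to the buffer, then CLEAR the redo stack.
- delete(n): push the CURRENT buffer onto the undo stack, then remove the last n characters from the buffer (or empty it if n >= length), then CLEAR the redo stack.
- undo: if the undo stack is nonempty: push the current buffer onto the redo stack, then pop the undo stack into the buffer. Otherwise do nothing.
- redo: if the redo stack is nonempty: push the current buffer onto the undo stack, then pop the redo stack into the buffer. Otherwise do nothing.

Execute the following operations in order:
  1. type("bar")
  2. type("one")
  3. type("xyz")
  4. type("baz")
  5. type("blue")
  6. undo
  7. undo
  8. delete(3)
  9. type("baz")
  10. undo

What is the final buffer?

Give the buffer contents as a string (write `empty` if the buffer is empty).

After op 1 (type): buf='bar' undo_depth=1 redo_depth=0
After op 2 (type): buf='barone' undo_depth=2 redo_depth=0
After op 3 (type): buf='baronexyz' undo_depth=3 redo_depth=0
After op 4 (type): buf='baronexyzbaz' undo_depth=4 redo_depth=0
After op 5 (type): buf='baronexyzbazblue' undo_depth=5 redo_depth=0
After op 6 (undo): buf='baronexyzbaz' undo_depth=4 redo_depth=1
After op 7 (undo): buf='baronexyz' undo_depth=3 redo_depth=2
After op 8 (delete): buf='barone' undo_depth=4 redo_depth=0
After op 9 (type): buf='baronebaz' undo_depth=5 redo_depth=0
After op 10 (undo): buf='barone' undo_depth=4 redo_depth=1

Answer: barone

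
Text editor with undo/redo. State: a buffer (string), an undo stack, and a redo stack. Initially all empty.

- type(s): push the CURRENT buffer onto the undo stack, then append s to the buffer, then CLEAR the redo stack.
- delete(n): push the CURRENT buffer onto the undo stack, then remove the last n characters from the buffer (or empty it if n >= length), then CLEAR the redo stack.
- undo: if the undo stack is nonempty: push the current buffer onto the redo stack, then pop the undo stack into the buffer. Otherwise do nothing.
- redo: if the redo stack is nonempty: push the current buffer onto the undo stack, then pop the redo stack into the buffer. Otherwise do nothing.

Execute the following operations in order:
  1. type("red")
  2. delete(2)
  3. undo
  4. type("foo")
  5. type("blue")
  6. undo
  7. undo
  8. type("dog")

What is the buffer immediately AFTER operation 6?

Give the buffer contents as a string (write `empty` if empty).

Answer: redfoo

Derivation:
After op 1 (type): buf='red' undo_depth=1 redo_depth=0
After op 2 (delete): buf='r' undo_depth=2 redo_depth=0
After op 3 (undo): buf='red' undo_depth=1 redo_depth=1
After op 4 (type): buf='redfoo' undo_depth=2 redo_depth=0
After op 5 (type): buf='redfooblue' undo_depth=3 redo_depth=0
After op 6 (undo): buf='redfoo' undo_depth=2 redo_depth=1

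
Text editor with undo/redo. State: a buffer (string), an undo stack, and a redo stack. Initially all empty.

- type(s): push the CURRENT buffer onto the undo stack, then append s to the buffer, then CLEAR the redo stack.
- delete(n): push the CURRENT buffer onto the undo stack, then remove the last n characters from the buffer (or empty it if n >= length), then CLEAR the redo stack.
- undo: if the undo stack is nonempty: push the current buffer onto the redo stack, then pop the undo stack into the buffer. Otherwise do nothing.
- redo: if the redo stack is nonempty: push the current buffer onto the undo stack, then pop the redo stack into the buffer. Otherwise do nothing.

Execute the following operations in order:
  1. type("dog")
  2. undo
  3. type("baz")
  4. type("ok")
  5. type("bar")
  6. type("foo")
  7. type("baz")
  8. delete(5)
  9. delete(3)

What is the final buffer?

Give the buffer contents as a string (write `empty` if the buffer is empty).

After op 1 (type): buf='dog' undo_depth=1 redo_depth=0
After op 2 (undo): buf='(empty)' undo_depth=0 redo_depth=1
After op 3 (type): buf='baz' undo_depth=1 redo_depth=0
After op 4 (type): buf='bazok' undo_depth=2 redo_depth=0
After op 5 (type): buf='bazokbar' undo_depth=3 redo_depth=0
After op 6 (type): buf='bazokbarfoo' undo_depth=4 redo_depth=0
After op 7 (type): buf='bazokbarfoobaz' undo_depth=5 redo_depth=0
After op 8 (delete): buf='bazokbarf' undo_depth=6 redo_depth=0
After op 9 (delete): buf='bazokb' undo_depth=7 redo_depth=0

Answer: bazokb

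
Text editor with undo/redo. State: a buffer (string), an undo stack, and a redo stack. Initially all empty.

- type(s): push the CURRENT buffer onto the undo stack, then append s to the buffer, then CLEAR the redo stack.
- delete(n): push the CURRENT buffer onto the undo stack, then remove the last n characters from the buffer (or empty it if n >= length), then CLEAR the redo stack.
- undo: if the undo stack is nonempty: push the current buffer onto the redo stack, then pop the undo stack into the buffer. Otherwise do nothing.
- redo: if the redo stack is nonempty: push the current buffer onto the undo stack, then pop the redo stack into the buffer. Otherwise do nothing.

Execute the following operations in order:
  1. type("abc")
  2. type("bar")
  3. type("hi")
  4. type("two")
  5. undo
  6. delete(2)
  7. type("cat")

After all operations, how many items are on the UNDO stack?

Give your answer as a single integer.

After op 1 (type): buf='abc' undo_depth=1 redo_depth=0
After op 2 (type): buf='abcbar' undo_depth=2 redo_depth=0
After op 3 (type): buf='abcbarhi' undo_depth=3 redo_depth=0
After op 4 (type): buf='abcbarhitwo' undo_depth=4 redo_depth=0
After op 5 (undo): buf='abcbarhi' undo_depth=3 redo_depth=1
After op 6 (delete): buf='abcbar' undo_depth=4 redo_depth=0
After op 7 (type): buf='abcbarcat' undo_depth=5 redo_depth=0

Answer: 5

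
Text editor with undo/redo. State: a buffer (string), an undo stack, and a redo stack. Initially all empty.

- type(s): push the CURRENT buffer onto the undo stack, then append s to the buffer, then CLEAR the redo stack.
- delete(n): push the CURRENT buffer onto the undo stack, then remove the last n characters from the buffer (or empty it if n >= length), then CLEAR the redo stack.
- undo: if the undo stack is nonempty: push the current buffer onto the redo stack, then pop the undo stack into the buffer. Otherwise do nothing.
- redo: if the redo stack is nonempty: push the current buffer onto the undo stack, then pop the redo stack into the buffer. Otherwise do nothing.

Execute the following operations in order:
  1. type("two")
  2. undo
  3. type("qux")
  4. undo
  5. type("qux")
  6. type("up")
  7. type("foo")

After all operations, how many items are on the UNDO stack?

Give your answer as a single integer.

Answer: 3

Derivation:
After op 1 (type): buf='two' undo_depth=1 redo_depth=0
After op 2 (undo): buf='(empty)' undo_depth=0 redo_depth=1
After op 3 (type): buf='qux' undo_depth=1 redo_depth=0
After op 4 (undo): buf='(empty)' undo_depth=0 redo_depth=1
After op 5 (type): buf='qux' undo_depth=1 redo_depth=0
After op 6 (type): buf='quxup' undo_depth=2 redo_depth=0
After op 7 (type): buf='quxupfoo' undo_depth=3 redo_depth=0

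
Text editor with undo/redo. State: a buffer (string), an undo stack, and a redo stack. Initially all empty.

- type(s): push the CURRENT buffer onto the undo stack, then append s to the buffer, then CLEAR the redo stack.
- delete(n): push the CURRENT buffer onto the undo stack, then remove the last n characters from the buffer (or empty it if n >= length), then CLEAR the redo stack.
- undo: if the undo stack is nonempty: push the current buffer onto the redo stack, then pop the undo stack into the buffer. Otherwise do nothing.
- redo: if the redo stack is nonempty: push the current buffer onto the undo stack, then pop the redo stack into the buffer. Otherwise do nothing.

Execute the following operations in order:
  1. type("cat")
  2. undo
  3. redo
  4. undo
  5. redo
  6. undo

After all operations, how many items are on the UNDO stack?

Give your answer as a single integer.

After op 1 (type): buf='cat' undo_depth=1 redo_depth=0
After op 2 (undo): buf='(empty)' undo_depth=0 redo_depth=1
After op 3 (redo): buf='cat' undo_depth=1 redo_depth=0
After op 4 (undo): buf='(empty)' undo_depth=0 redo_depth=1
After op 5 (redo): buf='cat' undo_depth=1 redo_depth=0
After op 6 (undo): buf='(empty)' undo_depth=0 redo_depth=1

Answer: 0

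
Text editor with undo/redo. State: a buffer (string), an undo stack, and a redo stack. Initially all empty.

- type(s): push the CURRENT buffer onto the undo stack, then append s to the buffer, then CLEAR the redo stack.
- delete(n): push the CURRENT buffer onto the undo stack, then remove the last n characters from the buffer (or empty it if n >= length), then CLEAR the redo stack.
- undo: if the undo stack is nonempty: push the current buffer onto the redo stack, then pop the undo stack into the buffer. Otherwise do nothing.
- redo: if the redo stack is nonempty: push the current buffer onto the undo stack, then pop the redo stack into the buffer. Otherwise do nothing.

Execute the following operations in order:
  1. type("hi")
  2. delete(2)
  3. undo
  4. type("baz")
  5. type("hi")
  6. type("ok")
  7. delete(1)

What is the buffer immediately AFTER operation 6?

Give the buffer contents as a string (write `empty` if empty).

After op 1 (type): buf='hi' undo_depth=1 redo_depth=0
After op 2 (delete): buf='(empty)' undo_depth=2 redo_depth=0
After op 3 (undo): buf='hi' undo_depth=1 redo_depth=1
After op 4 (type): buf='hibaz' undo_depth=2 redo_depth=0
After op 5 (type): buf='hibazhi' undo_depth=3 redo_depth=0
After op 6 (type): buf='hibazhiok' undo_depth=4 redo_depth=0

Answer: hibazhiok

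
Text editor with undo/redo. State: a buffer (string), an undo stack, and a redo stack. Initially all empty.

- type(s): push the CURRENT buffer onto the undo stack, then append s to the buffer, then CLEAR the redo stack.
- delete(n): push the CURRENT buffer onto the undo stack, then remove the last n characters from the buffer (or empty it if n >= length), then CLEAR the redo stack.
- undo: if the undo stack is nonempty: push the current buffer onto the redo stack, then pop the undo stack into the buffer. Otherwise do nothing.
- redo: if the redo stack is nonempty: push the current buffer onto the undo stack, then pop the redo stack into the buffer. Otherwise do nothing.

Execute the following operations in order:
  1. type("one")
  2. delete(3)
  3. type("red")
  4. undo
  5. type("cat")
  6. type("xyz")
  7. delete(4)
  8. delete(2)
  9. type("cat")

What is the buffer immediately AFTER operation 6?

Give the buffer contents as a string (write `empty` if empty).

After op 1 (type): buf='one' undo_depth=1 redo_depth=0
After op 2 (delete): buf='(empty)' undo_depth=2 redo_depth=0
After op 3 (type): buf='red' undo_depth=3 redo_depth=0
After op 4 (undo): buf='(empty)' undo_depth=2 redo_depth=1
After op 5 (type): buf='cat' undo_depth=3 redo_depth=0
After op 6 (type): buf='catxyz' undo_depth=4 redo_depth=0

Answer: catxyz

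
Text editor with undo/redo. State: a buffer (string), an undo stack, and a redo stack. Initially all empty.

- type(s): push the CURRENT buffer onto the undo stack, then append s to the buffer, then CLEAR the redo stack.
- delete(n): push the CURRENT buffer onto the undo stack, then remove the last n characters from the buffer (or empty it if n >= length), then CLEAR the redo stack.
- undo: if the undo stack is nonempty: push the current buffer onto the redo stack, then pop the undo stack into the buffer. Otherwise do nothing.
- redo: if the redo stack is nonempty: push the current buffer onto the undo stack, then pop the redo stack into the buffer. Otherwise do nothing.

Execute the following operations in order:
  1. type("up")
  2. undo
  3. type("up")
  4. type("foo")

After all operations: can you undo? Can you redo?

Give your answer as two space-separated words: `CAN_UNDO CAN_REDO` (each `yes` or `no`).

Answer: yes no

Derivation:
After op 1 (type): buf='up' undo_depth=1 redo_depth=0
After op 2 (undo): buf='(empty)' undo_depth=0 redo_depth=1
After op 3 (type): buf='up' undo_depth=1 redo_depth=0
After op 4 (type): buf='upfoo' undo_depth=2 redo_depth=0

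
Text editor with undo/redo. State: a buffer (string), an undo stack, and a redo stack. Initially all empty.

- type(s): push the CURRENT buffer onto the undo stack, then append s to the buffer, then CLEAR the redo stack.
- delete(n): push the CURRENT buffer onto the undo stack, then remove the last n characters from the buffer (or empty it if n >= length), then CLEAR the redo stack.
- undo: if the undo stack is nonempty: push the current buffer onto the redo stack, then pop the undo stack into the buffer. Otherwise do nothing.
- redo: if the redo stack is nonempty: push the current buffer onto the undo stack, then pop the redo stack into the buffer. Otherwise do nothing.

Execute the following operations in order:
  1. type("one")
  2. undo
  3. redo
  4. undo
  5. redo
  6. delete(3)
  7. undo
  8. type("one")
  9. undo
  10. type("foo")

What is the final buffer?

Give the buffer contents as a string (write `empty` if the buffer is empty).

Answer: onefoo

Derivation:
After op 1 (type): buf='one' undo_depth=1 redo_depth=0
After op 2 (undo): buf='(empty)' undo_depth=0 redo_depth=1
After op 3 (redo): buf='one' undo_depth=1 redo_depth=0
After op 4 (undo): buf='(empty)' undo_depth=0 redo_depth=1
After op 5 (redo): buf='one' undo_depth=1 redo_depth=0
After op 6 (delete): buf='(empty)' undo_depth=2 redo_depth=0
After op 7 (undo): buf='one' undo_depth=1 redo_depth=1
After op 8 (type): buf='oneone' undo_depth=2 redo_depth=0
After op 9 (undo): buf='one' undo_depth=1 redo_depth=1
After op 10 (type): buf='onefoo' undo_depth=2 redo_depth=0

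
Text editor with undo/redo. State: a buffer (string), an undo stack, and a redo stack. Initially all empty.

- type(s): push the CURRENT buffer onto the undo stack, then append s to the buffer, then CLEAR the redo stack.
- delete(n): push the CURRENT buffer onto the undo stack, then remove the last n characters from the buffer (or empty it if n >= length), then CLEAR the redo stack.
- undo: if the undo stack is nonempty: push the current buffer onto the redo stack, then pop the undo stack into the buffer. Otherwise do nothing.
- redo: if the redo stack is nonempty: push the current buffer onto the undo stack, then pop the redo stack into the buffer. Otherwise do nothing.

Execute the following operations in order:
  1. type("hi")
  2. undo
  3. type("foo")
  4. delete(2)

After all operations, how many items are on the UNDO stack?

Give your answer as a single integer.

After op 1 (type): buf='hi' undo_depth=1 redo_depth=0
After op 2 (undo): buf='(empty)' undo_depth=0 redo_depth=1
After op 3 (type): buf='foo' undo_depth=1 redo_depth=0
After op 4 (delete): buf='f' undo_depth=2 redo_depth=0

Answer: 2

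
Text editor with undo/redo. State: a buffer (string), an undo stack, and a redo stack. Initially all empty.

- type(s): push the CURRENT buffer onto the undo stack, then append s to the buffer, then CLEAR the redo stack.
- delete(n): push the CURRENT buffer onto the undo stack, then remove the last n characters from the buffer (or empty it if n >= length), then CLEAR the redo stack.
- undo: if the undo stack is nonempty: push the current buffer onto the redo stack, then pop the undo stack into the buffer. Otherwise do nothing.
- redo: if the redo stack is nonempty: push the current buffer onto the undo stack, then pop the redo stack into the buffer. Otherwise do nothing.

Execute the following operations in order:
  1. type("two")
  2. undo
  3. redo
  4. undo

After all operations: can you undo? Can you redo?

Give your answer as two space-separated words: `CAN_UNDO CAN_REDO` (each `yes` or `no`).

Answer: no yes

Derivation:
After op 1 (type): buf='two' undo_depth=1 redo_depth=0
After op 2 (undo): buf='(empty)' undo_depth=0 redo_depth=1
After op 3 (redo): buf='two' undo_depth=1 redo_depth=0
After op 4 (undo): buf='(empty)' undo_depth=0 redo_depth=1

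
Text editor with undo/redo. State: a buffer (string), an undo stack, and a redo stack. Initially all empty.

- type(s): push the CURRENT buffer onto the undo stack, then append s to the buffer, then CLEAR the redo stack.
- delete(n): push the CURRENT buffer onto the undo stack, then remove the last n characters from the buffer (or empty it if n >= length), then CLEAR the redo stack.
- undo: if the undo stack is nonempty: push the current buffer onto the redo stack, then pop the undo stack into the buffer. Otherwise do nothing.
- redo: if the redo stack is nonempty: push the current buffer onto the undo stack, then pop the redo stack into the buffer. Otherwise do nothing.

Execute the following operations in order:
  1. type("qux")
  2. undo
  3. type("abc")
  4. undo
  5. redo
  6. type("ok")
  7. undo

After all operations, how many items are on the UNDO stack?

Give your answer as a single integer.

Answer: 1

Derivation:
After op 1 (type): buf='qux' undo_depth=1 redo_depth=0
After op 2 (undo): buf='(empty)' undo_depth=0 redo_depth=1
After op 3 (type): buf='abc' undo_depth=1 redo_depth=0
After op 4 (undo): buf='(empty)' undo_depth=0 redo_depth=1
After op 5 (redo): buf='abc' undo_depth=1 redo_depth=0
After op 6 (type): buf='abcok' undo_depth=2 redo_depth=0
After op 7 (undo): buf='abc' undo_depth=1 redo_depth=1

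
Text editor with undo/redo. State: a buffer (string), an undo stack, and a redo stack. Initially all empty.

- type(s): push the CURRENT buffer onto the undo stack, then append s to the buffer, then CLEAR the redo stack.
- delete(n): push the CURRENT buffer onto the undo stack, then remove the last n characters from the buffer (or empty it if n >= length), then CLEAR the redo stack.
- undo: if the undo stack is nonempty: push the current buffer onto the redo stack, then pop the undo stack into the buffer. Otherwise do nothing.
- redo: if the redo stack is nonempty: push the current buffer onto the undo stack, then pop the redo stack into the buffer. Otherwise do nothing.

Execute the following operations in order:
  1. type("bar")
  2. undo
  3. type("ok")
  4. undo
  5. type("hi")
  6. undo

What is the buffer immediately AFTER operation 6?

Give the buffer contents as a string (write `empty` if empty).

Answer: empty

Derivation:
After op 1 (type): buf='bar' undo_depth=1 redo_depth=0
After op 2 (undo): buf='(empty)' undo_depth=0 redo_depth=1
After op 3 (type): buf='ok' undo_depth=1 redo_depth=0
After op 4 (undo): buf='(empty)' undo_depth=0 redo_depth=1
After op 5 (type): buf='hi' undo_depth=1 redo_depth=0
After op 6 (undo): buf='(empty)' undo_depth=0 redo_depth=1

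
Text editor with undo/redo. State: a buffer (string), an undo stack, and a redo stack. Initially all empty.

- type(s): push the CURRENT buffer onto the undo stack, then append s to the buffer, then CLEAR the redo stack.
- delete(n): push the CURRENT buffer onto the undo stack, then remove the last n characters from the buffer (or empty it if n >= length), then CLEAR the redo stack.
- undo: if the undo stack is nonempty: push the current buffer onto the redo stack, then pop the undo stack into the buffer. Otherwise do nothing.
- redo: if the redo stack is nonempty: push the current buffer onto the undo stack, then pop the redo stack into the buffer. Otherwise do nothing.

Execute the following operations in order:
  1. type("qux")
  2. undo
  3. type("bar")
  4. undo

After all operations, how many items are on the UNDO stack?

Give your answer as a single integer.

After op 1 (type): buf='qux' undo_depth=1 redo_depth=0
After op 2 (undo): buf='(empty)' undo_depth=0 redo_depth=1
After op 3 (type): buf='bar' undo_depth=1 redo_depth=0
After op 4 (undo): buf='(empty)' undo_depth=0 redo_depth=1

Answer: 0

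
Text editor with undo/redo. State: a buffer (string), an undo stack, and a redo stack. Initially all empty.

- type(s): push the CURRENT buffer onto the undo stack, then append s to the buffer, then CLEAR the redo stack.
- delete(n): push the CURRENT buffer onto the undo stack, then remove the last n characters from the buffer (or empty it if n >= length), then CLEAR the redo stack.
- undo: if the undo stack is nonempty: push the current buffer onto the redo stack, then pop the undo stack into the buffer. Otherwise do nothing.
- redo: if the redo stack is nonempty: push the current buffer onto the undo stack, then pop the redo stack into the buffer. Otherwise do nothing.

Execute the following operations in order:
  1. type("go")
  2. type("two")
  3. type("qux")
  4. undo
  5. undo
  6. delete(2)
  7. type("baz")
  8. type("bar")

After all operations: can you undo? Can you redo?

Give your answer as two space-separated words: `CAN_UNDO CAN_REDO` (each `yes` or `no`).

After op 1 (type): buf='go' undo_depth=1 redo_depth=0
After op 2 (type): buf='gotwo' undo_depth=2 redo_depth=0
After op 3 (type): buf='gotwoqux' undo_depth=3 redo_depth=0
After op 4 (undo): buf='gotwo' undo_depth=2 redo_depth=1
After op 5 (undo): buf='go' undo_depth=1 redo_depth=2
After op 6 (delete): buf='(empty)' undo_depth=2 redo_depth=0
After op 7 (type): buf='baz' undo_depth=3 redo_depth=0
After op 8 (type): buf='bazbar' undo_depth=4 redo_depth=0

Answer: yes no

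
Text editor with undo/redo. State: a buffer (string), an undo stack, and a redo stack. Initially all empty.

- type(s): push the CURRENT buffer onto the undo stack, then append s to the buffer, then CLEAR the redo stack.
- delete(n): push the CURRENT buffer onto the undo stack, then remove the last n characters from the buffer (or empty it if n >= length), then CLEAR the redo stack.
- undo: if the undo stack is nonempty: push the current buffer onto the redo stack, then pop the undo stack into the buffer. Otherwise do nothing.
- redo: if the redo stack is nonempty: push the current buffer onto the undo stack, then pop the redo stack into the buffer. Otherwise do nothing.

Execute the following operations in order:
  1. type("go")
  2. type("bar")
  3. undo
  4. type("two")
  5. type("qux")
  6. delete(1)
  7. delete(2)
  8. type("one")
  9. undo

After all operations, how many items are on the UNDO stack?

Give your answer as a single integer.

After op 1 (type): buf='go' undo_depth=1 redo_depth=0
After op 2 (type): buf='gobar' undo_depth=2 redo_depth=0
After op 3 (undo): buf='go' undo_depth=1 redo_depth=1
After op 4 (type): buf='gotwo' undo_depth=2 redo_depth=0
After op 5 (type): buf='gotwoqux' undo_depth=3 redo_depth=0
After op 6 (delete): buf='gotwoqu' undo_depth=4 redo_depth=0
After op 7 (delete): buf='gotwo' undo_depth=5 redo_depth=0
After op 8 (type): buf='gotwoone' undo_depth=6 redo_depth=0
After op 9 (undo): buf='gotwo' undo_depth=5 redo_depth=1

Answer: 5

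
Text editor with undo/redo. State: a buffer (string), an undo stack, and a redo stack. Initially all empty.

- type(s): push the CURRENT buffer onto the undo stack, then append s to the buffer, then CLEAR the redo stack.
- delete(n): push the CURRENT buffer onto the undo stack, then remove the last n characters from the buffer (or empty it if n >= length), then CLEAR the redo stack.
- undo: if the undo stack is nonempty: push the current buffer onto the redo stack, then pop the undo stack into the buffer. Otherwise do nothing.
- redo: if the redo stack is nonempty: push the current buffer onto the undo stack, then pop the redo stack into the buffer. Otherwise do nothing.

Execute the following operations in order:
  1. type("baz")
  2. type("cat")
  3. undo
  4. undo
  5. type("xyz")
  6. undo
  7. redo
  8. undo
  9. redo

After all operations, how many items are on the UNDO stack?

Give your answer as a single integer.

After op 1 (type): buf='baz' undo_depth=1 redo_depth=0
After op 2 (type): buf='bazcat' undo_depth=2 redo_depth=0
After op 3 (undo): buf='baz' undo_depth=1 redo_depth=1
After op 4 (undo): buf='(empty)' undo_depth=0 redo_depth=2
After op 5 (type): buf='xyz' undo_depth=1 redo_depth=0
After op 6 (undo): buf='(empty)' undo_depth=0 redo_depth=1
After op 7 (redo): buf='xyz' undo_depth=1 redo_depth=0
After op 8 (undo): buf='(empty)' undo_depth=0 redo_depth=1
After op 9 (redo): buf='xyz' undo_depth=1 redo_depth=0

Answer: 1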